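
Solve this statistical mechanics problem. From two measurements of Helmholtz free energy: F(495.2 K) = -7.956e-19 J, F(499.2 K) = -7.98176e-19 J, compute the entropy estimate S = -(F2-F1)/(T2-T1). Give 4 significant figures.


Step 1: dF = F2 - F1 = -7.98176e-19 - (-7.956e-19) = -2.576e-21 J
Step 2: dT = T2 - T1 = 499.2 - 495.2 = 4 K
Step 3: S = -dF/dT = -(-2.576e-21)/4 = 6.44e-22 J/K

6.44e-22


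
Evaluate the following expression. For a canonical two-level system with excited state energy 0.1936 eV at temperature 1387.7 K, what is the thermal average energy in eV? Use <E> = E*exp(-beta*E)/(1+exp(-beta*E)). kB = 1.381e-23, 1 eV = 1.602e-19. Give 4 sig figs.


Step 1: beta*E = 0.1936*1.602e-19/(1.381e-23*1387.7) = 1.618
Step 2: exp(-beta*E) = 0.1982
Step 3: <E> = 0.1936*0.1982/(1+0.1982) = 0.03203 eV

0.03203


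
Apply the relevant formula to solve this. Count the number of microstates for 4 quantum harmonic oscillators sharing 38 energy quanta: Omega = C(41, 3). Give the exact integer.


Step 1: Use binomial coefficient C(41, 3)
Step 2: Numerator = 41! / 38!
Step 3: Denominator = 3!
Step 4: Omega = 10660

10660


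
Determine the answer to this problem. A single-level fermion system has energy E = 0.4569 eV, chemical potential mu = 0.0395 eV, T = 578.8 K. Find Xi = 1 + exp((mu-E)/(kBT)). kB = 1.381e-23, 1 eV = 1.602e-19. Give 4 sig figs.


Step 1: (mu - E) = 0.0395 - 0.4569 = -0.4174 eV
Step 2: x = (mu-E)*eV/(kB*T) = -0.4174*1.602e-19/(1.381e-23*578.8) = -8.366
Step 3: exp(x) = 0.0002328
Step 4: Xi = 1 + 0.0002328 = 1

1


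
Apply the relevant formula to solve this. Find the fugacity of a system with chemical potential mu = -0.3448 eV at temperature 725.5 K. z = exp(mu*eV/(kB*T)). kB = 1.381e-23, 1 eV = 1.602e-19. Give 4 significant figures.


Step 1: Convert mu to Joules: -0.3448*1.602e-19 = -5.524e-20 J
Step 2: kB*T = 1.381e-23*725.5 = 1.002e-20 J
Step 3: mu/(kB*T) = -5.513
Step 4: z = exp(-5.513) = 0.004033

0.004033


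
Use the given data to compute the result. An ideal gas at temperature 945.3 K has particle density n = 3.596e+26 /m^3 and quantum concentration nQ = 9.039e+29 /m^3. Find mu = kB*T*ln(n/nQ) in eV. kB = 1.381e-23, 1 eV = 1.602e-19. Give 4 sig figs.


Step 1: n/nQ = 3.596e+26/9.039e+29 = 0.0003978
Step 2: ln(n/nQ) = -7.829
Step 3: mu = kB*T*ln(n/nQ) = 1.305e-20*-7.829 = -1.022e-19 J
Step 4: Convert to eV: -1.022e-19/1.602e-19 = -0.638 eV

-0.638


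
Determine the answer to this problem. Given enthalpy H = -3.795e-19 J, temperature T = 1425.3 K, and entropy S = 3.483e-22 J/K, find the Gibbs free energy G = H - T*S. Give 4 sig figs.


Step 1: T*S = 1425.3 * 3.483e-22 = 4.964e-19 J
Step 2: G = H - T*S = -3.795e-19 - 4.964e-19
Step 3: G = -8.759e-19 J

-8.759e-19


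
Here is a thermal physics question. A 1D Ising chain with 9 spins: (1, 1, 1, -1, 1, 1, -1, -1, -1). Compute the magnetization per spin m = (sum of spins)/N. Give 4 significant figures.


Step 1: Count up spins (+1): 5, down spins (-1): 4
Step 2: Total magnetization M = 5 - 4 = 1
Step 3: m = M/N = 1/9 = 0.1111

0.1111


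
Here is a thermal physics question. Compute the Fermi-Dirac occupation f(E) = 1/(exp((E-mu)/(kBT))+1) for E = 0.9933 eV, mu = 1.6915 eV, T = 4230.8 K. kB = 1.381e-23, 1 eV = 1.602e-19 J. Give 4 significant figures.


Step 1: (E - mu) = 0.9933 - 1.6915 = -0.6982 eV
Step 2: Convert: (E-mu)*eV = -1.119e-19 J
Step 3: x = (E-mu)*eV/(kB*T) = -1.914
Step 4: f = 1/(exp(-1.914)+1) = 0.8715

0.8715


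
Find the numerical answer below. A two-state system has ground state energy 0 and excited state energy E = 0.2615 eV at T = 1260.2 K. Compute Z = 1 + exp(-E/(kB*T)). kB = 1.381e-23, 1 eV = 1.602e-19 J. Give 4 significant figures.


Step 1: Compute beta*E = E*eV/(kB*T) = 0.2615*1.602e-19/(1.381e-23*1260.2) = 2.407
Step 2: exp(-beta*E) = exp(-2.407) = 0.09007
Step 3: Z = 1 + 0.09007 = 1.09

1.09


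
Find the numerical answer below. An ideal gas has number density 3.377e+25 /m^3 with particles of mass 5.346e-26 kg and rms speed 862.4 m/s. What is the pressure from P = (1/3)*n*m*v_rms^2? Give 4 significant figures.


Step 1: v_rms^2 = 862.4^2 = 7.437e+05
Step 2: n*m = 3.377e+25*5.346e-26 = 1.805
Step 3: P = (1/3)*1.805*7.437e+05 = 4.476e+05 Pa

4.476e+05


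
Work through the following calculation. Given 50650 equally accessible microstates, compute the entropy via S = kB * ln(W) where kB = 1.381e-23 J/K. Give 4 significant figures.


Step 1: ln(W) = ln(50650) = 10.83
Step 2: S = kB * ln(W) = 1.381e-23 * 10.83
Step 3: S = 1.496e-22 J/K

1.496e-22


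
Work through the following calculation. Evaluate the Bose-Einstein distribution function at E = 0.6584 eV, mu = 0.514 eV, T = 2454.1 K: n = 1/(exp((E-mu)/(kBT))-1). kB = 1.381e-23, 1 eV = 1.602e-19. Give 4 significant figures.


Step 1: (E - mu) = 0.1444 eV
Step 2: x = (E-mu)*eV/(kB*T) = 0.1444*1.602e-19/(1.381e-23*2454.1) = 0.6826
Step 3: exp(x) = 1.979
Step 4: n = 1/(exp(x)-1) = 1.022

1.022


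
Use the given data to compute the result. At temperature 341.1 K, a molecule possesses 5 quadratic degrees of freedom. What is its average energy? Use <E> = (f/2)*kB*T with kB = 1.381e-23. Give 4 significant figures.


Step 1: f/2 = 5/2 = 2.5
Step 2: kB*T = 1.381e-23 * 341.1 = 4.711e-21
Step 3: <E> = 2.5 * 4.711e-21 = 1.178e-20 J

1.178e-20


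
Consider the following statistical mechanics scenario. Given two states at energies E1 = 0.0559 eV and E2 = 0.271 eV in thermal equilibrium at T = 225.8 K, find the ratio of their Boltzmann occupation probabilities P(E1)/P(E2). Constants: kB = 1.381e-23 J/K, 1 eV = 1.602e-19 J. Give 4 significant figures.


Step 1: Compute energy difference dE = E1 - E2 = 0.0559 - 0.271 = -0.2151 eV
Step 2: Convert to Joules: dE_J = -0.2151 * 1.602e-19 = -3.446e-20 J
Step 3: Compute exponent = -dE_J / (kB * T) = -(-3.446e-20) / (1.381e-23 * 225.8) = 11.05
Step 4: P(E1)/P(E2) = exp(11.05) = 6.298e+04

6.298e+04


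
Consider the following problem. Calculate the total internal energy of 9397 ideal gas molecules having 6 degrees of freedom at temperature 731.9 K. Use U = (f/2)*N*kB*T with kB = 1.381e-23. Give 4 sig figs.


Step 1: f/2 = 6/2 = 3.0
Step 2: N*kB*T = 9397*1.381e-23*731.9 = 9.498e-17
Step 3: U = 3.0 * 9.498e-17 = 2.849e-16 J

2.849e-16


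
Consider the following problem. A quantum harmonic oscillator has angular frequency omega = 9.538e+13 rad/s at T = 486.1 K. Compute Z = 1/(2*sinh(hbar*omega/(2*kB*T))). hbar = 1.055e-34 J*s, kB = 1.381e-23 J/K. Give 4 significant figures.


Step 1: Compute x = hbar*omega/(kB*T) = 1.055e-34*9.538e+13/(1.381e-23*486.1) = 1.499
Step 2: x/2 = 0.7495
Step 3: sinh(x/2) = 0.8216
Step 4: Z = 1/(2*0.8216) = 0.6085

0.6085


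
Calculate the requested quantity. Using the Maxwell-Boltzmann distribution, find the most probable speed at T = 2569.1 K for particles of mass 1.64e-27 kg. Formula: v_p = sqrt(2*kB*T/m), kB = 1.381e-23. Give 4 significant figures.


Step 1: Numerator = 2*kB*T = 2*1.381e-23*2569.1 = 7.096e-20
Step 2: Ratio = 7.096e-20 / 1.64e-27 = 4.327e+07
Step 3: v_p = sqrt(4.327e+07) = 6578 m/s

6578


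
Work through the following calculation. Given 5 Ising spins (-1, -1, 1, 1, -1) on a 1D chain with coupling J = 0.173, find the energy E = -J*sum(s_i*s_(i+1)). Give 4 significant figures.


Step 1: Nearest-neighbor products: 1, -1, 1, -1
Step 2: Sum of products = 0
Step 3: E = -0.173 * 0 = 0

0


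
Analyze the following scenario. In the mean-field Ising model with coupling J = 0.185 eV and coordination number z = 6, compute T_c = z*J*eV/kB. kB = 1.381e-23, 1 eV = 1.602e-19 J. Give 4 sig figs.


Step 1: z*J = 6*0.185 = 1.11 eV
Step 2: Convert to Joules: 1.11*1.602e-19 = 1.778e-19 J
Step 3: T_c = 1.778e-19 / 1.381e-23 = 1.288e+04 K

1.288e+04


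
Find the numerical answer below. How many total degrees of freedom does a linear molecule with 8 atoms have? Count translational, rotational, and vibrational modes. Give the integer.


Step 1: Translational DOF = 3
Step 2: Rotational DOF (linear) = 2
Step 3: Vibrational DOF = 3*8 - 5 = 19
Step 4: Total = 3 + 2 + 19 = 24

24


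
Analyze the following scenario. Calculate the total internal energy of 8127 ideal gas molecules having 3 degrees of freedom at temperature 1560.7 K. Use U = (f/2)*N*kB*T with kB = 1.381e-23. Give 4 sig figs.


Step 1: f/2 = 3/2 = 1.5
Step 2: N*kB*T = 8127*1.381e-23*1560.7 = 1.752e-16
Step 3: U = 1.5 * 1.752e-16 = 2.627e-16 J

2.627e-16


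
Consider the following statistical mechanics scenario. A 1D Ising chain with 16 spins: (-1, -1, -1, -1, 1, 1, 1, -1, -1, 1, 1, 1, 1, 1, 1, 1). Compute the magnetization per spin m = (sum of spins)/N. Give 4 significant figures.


Step 1: Count up spins (+1): 10, down spins (-1): 6
Step 2: Total magnetization M = 10 - 6 = 4
Step 3: m = M/N = 4/16 = 0.25

0.25


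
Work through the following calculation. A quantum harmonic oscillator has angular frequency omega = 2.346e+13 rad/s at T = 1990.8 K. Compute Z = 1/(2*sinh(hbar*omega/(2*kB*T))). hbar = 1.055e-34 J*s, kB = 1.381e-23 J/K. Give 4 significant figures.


Step 1: Compute x = hbar*omega/(kB*T) = 1.055e-34*2.346e+13/(1.381e-23*1990.8) = 0.09002
Step 2: x/2 = 0.04501
Step 3: sinh(x/2) = 0.04503
Step 4: Z = 1/(2*0.04503) = 11.1

11.1


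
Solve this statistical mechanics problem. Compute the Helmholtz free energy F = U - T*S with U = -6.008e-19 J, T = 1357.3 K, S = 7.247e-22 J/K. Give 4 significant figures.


Step 1: T*S = 1357.3 * 7.247e-22 = 9.836e-19 J
Step 2: F = U - T*S = -6.008e-19 - 9.836e-19
Step 3: F = -1.584e-18 J

-1.584e-18


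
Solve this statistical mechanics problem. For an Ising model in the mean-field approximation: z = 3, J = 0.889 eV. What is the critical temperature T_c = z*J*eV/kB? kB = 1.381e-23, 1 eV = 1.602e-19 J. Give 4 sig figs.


Step 1: z*J = 3*0.889 = 2.667 eV
Step 2: Convert to Joules: 2.667*1.602e-19 = 4.273e-19 J
Step 3: T_c = 4.273e-19 / 1.381e-23 = 3.094e+04 K

3.094e+04


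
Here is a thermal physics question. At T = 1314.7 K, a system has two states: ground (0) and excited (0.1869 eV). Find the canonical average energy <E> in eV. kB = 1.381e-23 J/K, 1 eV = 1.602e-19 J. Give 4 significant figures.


Step 1: beta*E = 0.1869*1.602e-19/(1.381e-23*1314.7) = 1.649
Step 2: exp(-beta*E) = 0.1922
Step 3: <E> = 0.1869*0.1922/(1+0.1922) = 0.03013 eV

0.03013


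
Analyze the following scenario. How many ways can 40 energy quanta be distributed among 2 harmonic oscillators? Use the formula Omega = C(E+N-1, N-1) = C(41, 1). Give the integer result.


Step 1: Use binomial coefficient C(41, 1)
Step 2: Numerator = 41! / 40!
Step 3: Denominator = 1!
Step 4: Omega = 41

41


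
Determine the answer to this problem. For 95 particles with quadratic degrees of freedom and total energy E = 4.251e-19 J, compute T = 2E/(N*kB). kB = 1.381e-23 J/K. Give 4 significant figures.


Step 1: Numerator = 2*E = 2*4.251e-19 = 8.502e-19 J
Step 2: Denominator = N*kB = 95*1.381e-23 = 1.312e-21
Step 3: T = 8.502e-19 / 1.312e-21 = 648 K

648


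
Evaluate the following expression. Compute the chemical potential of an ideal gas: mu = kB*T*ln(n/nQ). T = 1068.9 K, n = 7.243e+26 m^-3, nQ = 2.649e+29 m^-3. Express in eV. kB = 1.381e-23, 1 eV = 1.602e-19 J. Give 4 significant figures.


Step 1: n/nQ = 7.243e+26/2.649e+29 = 0.002734
Step 2: ln(n/nQ) = -5.902
Step 3: mu = kB*T*ln(n/nQ) = 1.476e-20*-5.902 = -8.712e-20 J
Step 4: Convert to eV: -8.712e-20/1.602e-19 = -0.5438 eV

-0.5438


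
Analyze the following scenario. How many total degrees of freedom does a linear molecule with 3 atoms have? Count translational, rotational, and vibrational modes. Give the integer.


Step 1: Translational DOF = 3
Step 2: Rotational DOF (linear) = 2
Step 3: Vibrational DOF = 3*3 - 5 = 4
Step 4: Total = 3 + 2 + 4 = 9

9


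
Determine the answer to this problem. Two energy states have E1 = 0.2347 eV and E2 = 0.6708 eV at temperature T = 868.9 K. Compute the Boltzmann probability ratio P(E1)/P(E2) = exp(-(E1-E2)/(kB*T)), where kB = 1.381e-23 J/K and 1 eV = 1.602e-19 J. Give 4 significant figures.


Step 1: Compute energy difference dE = E1 - E2 = 0.2347 - 0.6708 = -0.4361 eV
Step 2: Convert to Joules: dE_J = -0.4361 * 1.602e-19 = -6.986e-20 J
Step 3: Compute exponent = -dE_J / (kB * T) = -(-6.986e-20) / (1.381e-23 * 868.9) = 5.822
Step 4: P(E1)/P(E2) = exp(5.822) = 337.7

337.7


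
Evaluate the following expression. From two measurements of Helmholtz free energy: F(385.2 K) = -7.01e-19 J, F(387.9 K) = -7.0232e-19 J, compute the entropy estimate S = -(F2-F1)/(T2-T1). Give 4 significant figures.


Step 1: dF = F2 - F1 = -7.0232e-19 - (-7.01e-19) = -1.32e-21 J
Step 2: dT = T2 - T1 = 387.9 - 385.2 = 2.7 K
Step 3: S = -dF/dT = -(-1.32e-21)/2.7 = 4.889e-22 J/K

4.889e-22


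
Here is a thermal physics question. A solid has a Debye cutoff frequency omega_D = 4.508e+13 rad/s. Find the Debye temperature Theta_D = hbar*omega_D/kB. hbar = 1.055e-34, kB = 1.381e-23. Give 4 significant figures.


Step 1: hbar*omega_D = 1.055e-34 * 4.508e+13 = 4.756e-21 J
Step 2: Theta_D = 4.756e-21 / 1.381e-23
Step 3: Theta_D = 344.4 K

344.4


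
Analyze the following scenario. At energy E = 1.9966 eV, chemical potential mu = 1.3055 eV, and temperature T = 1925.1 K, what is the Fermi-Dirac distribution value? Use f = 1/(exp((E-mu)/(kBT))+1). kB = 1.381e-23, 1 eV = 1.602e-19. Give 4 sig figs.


Step 1: (E - mu) = 1.9966 - 1.3055 = 0.6911 eV
Step 2: Convert: (E-mu)*eV = 1.107e-19 J
Step 3: x = (E-mu)*eV/(kB*T) = 4.164
Step 4: f = 1/(exp(4.164)+1) = 0.0153

0.0153


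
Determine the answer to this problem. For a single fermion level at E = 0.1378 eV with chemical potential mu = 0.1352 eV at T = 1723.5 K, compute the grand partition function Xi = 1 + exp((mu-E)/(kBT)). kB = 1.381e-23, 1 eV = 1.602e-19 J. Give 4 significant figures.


Step 1: (mu - E) = 0.1352 - 0.1378 = -0.0026 eV
Step 2: x = (mu-E)*eV/(kB*T) = -0.0026*1.602e-19/(1.381e-23*1723.5) = -0.0175
Step 3: exp(x) = 0.9827
Step 4: Xi = 1 + 0.9827 = 1.983

1.983


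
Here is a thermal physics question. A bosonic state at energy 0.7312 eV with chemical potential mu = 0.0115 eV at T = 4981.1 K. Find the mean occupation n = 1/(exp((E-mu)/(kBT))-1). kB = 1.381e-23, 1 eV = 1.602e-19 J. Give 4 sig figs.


Step 1: (E - mu) = 0.7197 eV
Step 2: x = (E-mu)*eV/(kB*T) = 0.7197*1.602e-19/(1.381e-23*4981.1) = 1.676
Step 3: exp(x) = 5.345
Step 4: n = 1/(exp(x)-1) = 0.2302

0.2302


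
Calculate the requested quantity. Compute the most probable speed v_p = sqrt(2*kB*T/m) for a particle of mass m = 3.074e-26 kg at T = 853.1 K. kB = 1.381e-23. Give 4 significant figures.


Step 1: Numerator = 2*kB*T = 2*1.381e-23*853.1 = 2.356e-20
Step 2: Ratio = 2.356e-20 / 3.074e-26 = 7.665e+05
Step 3: v_p = sqrt(7.665e+05) = 875.5 m/s

875.5


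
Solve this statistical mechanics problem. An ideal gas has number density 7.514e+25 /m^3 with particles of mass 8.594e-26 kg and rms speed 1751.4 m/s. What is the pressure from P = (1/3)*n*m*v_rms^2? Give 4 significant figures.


Step 1: v_rms^2 = 1751.4^2 = 3.067e+06
Step 2: n*m = 7.514e+25*8.594e-26 = 6.458
Step 3: P = (1/3)*6.458*3.067e+06 = 6.603e+06 Pa

6.603e+06


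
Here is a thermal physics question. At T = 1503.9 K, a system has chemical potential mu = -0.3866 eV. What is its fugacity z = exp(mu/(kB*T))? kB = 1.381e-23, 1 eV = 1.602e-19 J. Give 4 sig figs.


Step 1: Convert mu to Joules: -0.3866*1.602e-19 = -6.193e-20 J
Step 2: kB*T = 1.381e-23*1503.9 = 2.077e-20 J
Step 3: mu/(kB*T) = -2.982
Step 4: z = exp(-2.982) = 0.05069

0.05069


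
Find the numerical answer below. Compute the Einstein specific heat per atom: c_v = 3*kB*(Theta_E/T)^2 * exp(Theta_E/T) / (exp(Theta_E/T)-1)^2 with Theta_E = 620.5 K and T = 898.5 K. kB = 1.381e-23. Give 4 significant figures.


Step 1: x = Theta_E/T = 620.5/898.5 = 0.6906
Step 2: x^2 = 0.4769
Step 3: exp(x) = 1.995
Step 4: c_v = 3*1.381e-23*0.4769*1.995/(1.995-1)^2 = 3.982e-23

3.982e-23


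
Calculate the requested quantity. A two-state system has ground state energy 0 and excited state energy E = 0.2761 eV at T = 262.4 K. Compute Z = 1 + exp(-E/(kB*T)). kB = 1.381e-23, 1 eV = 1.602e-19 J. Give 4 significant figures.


Step 1: Compute beta*E = E*eV/(kB*T) = 0.2761*1.602e-19/(1.381e-23*262.4) = 12.21
Step 2: exp(-beta*E) = exp(-12.21) = 5.001e-06
Step 3: Z = 1 + 5.001e-06 = 1

1


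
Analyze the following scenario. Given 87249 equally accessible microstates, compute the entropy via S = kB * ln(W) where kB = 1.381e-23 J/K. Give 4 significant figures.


Step 1: ln(W) = ln(87249) = 11.38
Step 2: S = kB * ln(W) = 1.381e-23 * 11.38
Step 3: S = 1.571e-22 J/K

1.571e-22


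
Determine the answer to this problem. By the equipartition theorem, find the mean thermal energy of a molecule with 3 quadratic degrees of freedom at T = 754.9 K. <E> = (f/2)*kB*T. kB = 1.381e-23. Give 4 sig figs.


Step 1: f/2 = 3/2 = 1.5
Step 2: kB*T = 1.381e-23 * 754.9 = 1.043e-20
Step 3: <E> = 1.5 * 1.043e-20 = 1.564e-20 J

1.564e-20


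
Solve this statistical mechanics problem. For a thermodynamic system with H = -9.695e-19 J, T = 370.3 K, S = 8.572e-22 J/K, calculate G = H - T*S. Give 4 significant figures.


Step 1: T*S = 370.3 * 8.572e-22 = 3.174e-19 J
Step 2: G = H - T*S = -9.695e-19 - 3.174e-19
Step 3: G = -1.287e-18 J

-1.287e-18


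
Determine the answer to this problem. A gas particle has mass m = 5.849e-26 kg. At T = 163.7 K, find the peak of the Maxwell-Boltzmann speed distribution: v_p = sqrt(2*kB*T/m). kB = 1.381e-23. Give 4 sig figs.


Step 1: Numerator = 2*kB*T = 2*1.381e-23*163.7 = 4.521e-21
Step 2: Ratio = 4.521e-21 / 5.849e-26 = 7.73e+04
Step 3: v_p = sqrt(7.73e+04) = 278 m/s

278


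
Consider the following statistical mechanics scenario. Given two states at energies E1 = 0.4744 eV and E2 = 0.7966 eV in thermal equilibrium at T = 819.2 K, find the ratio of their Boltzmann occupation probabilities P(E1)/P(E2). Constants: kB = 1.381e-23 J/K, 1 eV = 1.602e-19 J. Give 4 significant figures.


Step 1: Compute energy difference dE = E1 - E2 = 0.4744 - 0.7966 = -0.3222 eV
Step 2: Convert to Joules: dE_J = -0.3222 * 1.602e-19 = -5.162e-20 J
Step 3: Compute exponent = -dE_J / (kB * T) = -(-5.162e-20) / (1.381e-23 * 819.2) = 4.563
Step 4: P(E1)/P(E2) = exp(4.563) = 95.82

95.82


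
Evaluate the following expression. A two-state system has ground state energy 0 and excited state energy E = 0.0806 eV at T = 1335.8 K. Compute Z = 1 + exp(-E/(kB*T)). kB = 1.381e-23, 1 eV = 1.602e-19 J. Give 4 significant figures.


Step 1: Compute beta*E = E*eV/(kB*T) = 0.0806*1.602e-19/(1.381e-23*1335.8) = 0.6999
Step 2: exp(-beta*E) = exp(-0.6999) = 0.4966
Step 3: Z = 1 + 0.4966 = 1.497

1.497


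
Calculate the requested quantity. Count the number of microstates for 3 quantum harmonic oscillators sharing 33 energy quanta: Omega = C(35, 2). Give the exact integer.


Step 1: Use binomial coefficient C(35, 2)
Step 2: Numerator = 35! / 33!
Step 3: Denominator = 2!
Step 4: Omega = 595

595


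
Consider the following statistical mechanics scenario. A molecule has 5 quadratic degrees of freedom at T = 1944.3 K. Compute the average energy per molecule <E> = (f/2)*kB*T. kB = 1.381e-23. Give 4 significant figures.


Step 1: f/2 = 5/2 = 2.5
Step 2: kB*T = 1.381e-23 * 1944.3 = 2.685e-20
Step 3: <E> = 2.5 * 2.685e-20 = 6.713e-20 J

6.713e-20


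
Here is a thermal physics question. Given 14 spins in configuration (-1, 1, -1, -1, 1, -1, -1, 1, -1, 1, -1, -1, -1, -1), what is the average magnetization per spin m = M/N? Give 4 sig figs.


Step 1: Count up spins (+1): 4, down spins (-1): 10
Step 2: Total magnetization M = 4 - 10 = -6
Step 3: m = M/N = -6/14 = -0.4286

-0.4286


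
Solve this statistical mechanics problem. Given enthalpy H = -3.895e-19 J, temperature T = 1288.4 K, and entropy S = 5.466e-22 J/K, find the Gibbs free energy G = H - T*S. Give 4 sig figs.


Step 1: T*S = 1288.4 * 5.466e-22 = 7.042e-19 J
Step 2: G = H - T*S = -3.895e-19 - 7.042e-19
Step 3: G = -1.094e-18 J

-1.094e-18


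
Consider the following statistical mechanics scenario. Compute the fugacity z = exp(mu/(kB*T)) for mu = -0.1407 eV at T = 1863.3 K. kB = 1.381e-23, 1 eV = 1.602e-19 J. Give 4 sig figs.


Step 1: Convert mu to Joules: -0.1407*1.602e-19 = -2.254e-20 J
Step 2: kB*T = 1.381e-23*1863.3 = 2.573e-20 J
Step 3: mu/(kB*T) = -0.876
Step 4: z = exp(-0.876) = 0.4165

0.4165


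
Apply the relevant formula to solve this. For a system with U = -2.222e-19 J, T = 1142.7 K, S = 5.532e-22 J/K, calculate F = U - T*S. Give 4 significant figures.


Step 1: T*S = 1142.7 * 5.532e-22 = 6.321e-19 J
Step 2: F = U - T*S = -2.222e-19 - 6.321e-19
Step 3: F = -8.543e-19 J

-8.543e-19


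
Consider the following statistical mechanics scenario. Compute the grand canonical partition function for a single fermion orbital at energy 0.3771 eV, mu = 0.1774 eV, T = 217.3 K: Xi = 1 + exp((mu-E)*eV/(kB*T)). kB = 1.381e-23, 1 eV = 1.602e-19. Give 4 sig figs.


Step 1: (mu - E) = 0.1774 - 0.3771 = -0.1997 eV
Step 2: x = (mu-E)*eV/(kB*T) = -0.1997*1.602e-19/(1.381e-23*217.3) = -10.66
Step 3: exp(x) = 2.345e-05
Step 4: Xi = 1 + 2.345e-05 = 1

1


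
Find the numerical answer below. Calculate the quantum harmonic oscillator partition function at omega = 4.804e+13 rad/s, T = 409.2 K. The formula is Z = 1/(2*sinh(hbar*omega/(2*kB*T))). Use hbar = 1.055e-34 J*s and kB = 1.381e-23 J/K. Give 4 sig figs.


Step 1: Compute x = hbar*omega/(kB*T) = 1.055e-34*4.804e+13/(1.381e-23*409.2) = 0.8969
Step 2: x/2 = 0.4484
Step 3: sinh(x/2) = 0.4636
Step 4: Z = 1/(2*0.4636) = 1.078

1.078


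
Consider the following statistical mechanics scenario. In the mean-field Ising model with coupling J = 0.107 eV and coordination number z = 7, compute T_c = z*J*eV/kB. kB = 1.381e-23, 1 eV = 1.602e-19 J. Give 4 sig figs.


Step 1: z*J = 7*0.107 = 0.749 eV
Step 2: Convert to Joules: 0.749*1.602e-19 = 1.2e-19 J
Step 3: T_c = 1.2e-19 / 1.381e-23 = 8689 K

8689


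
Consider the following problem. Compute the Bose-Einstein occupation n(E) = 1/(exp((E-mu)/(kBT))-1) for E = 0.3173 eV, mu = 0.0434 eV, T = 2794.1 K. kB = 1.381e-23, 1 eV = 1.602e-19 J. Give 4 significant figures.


Step 1: (E - mu) = 0.2739 eV
Step 2: x = (E-mu)*eV/(kB*T) = 0.2739*1.602e-19/(1.381e-23*2794.1) = 1.137
Step 3: exp(x) = 3.118
Step 4: n = 1/(exp(x)-1) = 0.4722

0.4722


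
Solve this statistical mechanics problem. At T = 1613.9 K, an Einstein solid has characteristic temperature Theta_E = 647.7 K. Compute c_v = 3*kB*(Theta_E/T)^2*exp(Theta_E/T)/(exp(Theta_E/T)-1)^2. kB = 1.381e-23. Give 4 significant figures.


Step 1: x = Theta_E/T = 647.7/1613.9 = 0.4013
Step 2: x^2 = 0.1611
Step 3: exp(x) = 1.494
Step 4: c_v = 3*1.381e-23*0.1611*1.494/(1.494-1)^2 = 4.088e-23

4.088e-23


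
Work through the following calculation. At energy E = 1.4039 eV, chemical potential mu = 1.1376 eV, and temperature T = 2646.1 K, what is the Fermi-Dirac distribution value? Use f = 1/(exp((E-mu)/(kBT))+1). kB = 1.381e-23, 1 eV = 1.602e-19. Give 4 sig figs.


Step 1: (E - mu) = 1.4039 - 1.1376 = 0.2663 eV
Step 2: Convert: (E-mu)*eV = 4.266e-20 J
Step 3: x = (E-mu)*eV/(kB*T) = 1.167
Step 4: f = 1/(exp(1.167)+1) = 0.2373

0.2373


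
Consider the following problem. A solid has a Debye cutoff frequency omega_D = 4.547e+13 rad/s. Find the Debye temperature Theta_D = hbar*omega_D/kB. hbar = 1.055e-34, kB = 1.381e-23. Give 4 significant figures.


Step 1: hbar*omega_D = 1.055e-34 * 4.547e+13 = 4.797e-21 J
Step 2: Theta_D = 4.797e-21 / 1.381e-23
Step 3: Theta_D = 347.4 K

347.4


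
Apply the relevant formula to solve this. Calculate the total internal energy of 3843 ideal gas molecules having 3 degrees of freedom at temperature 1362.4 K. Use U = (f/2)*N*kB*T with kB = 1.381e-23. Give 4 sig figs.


Step 1: f/2 = 3/2 = 1.5
Step 2: N*kB*T = 3843*1.381e-23*1362.4 = 7.231e-17
Step 3: U = 1.5 * 7.231e-17 = 1.085e-16 J

1.085e-16


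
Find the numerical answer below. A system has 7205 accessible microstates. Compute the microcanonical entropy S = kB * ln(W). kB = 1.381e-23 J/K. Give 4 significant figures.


Step 1: ln(W) = ln(7205) = 8.883
Step 2: S = kB * ln(W) = 1.381e-23 * 8.883
Step 3: S = 1.227e-22 J/K

1.227e-22


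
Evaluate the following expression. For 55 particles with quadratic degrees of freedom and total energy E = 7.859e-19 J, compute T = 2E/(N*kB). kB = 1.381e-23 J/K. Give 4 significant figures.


Step 1: Numerator = 2*E = 2*7.859e-19 = 1.572e-18 J
Step 2: Denominator = N*kB = 55*1.381e-23 = 7.595e-22
Step 3: T = 1.572e-18 / 7.595e-22 = 2069 K

2069


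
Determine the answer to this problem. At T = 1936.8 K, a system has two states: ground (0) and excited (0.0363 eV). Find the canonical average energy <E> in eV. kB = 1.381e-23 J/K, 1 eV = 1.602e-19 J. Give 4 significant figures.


Step 1: beta*E = 0.0363*1.602e-19/(1.381e-23*1936.8) = 0.2174
Step 2: exp(-beta*E) = 0.8046
Step 3: <E> = 0.0363*0.8046/(1+0.8046) = 0.01618 eV

0.01618


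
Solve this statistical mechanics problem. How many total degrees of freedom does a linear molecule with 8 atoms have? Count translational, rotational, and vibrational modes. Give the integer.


Step 1: Translational DOF = 3
Step 2: Rotational DOF (linear) = 2
Step 3: Vibrational DOF = 3*8 - 5 = 19
Step 4: Total = 3 + 2 + 19 = 24

24


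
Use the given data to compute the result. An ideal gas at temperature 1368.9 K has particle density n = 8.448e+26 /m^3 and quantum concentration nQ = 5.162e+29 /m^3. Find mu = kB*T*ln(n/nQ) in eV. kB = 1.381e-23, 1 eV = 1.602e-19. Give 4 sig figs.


Step 1: n/nQ = 8.448e+26/5.162e+29 = 0.001637
Step 2: ln(n/nQ) = -6.415
Step 3: mu = kB*T*ln(n/nQ) = 1.89e-20*-6.415 = -1.213e-19 J
Step 4: Convert to eV: -1.213e-19/1.602e-19 = -0.757 eV

-0.757


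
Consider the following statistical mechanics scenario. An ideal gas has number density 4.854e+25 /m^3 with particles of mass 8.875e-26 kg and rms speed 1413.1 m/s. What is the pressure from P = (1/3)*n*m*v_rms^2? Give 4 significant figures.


Step 1: v_rms^2 = 1413.1^2 = 1.997e+06
Step 2: n*m = 4.854e+25*8.875e-26 = 4.308
Step 3: P = (1/3)*4.308*1.997e+06 = 2.867e+06 Pa

2.867e+06


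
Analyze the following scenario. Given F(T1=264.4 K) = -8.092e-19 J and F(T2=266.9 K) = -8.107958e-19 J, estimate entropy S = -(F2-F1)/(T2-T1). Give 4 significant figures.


Step 1: dF = F2 - F1 = -8.107958e-19 - (-8.092e-19) = -1.5958e-21 J
Step 2: dT = T2 - T1 = 266.9 - 264.4 = 2.5 K
Step 3: S = -dF/dT = -(-1.5958e-21)/2.5 = 6.383e-22 J/K

6.383e-22


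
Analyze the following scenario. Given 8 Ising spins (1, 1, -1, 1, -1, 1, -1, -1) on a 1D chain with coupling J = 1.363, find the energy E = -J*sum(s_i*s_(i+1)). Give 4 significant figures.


Step 1: Nearest-neighbor products: 1, -1, -1, -1, -1, -1, 1
Step 2: Sum of products = -3
Step 3: E = -1.363 * -3 = 4.089

4.089


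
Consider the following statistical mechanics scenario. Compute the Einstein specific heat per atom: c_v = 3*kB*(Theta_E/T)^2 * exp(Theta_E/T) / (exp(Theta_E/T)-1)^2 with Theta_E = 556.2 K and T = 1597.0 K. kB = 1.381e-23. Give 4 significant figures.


Step 1: x = Theta_E/T = 556.2/1597.0 = 0.3483
Step 2: x^2 = 0.1213
Step 3: exp(x) = 1.417
Step 4: c_v = 3*1.381e-23*0.1213*1.417/(1.417-1)^2 = 4.101e-23

4.101e-23


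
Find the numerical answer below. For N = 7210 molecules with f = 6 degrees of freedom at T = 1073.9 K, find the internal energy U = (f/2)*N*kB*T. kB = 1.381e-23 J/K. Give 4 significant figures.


Step 1: f/2 = 6/2 = 3.0
Step 2: N*kB*T = 7210*1.381e-23*1073.9 = 1.069e-16
Step 3: U = 3.0 * 1.069e-16 = 3.208e-16 J

3.208e-16


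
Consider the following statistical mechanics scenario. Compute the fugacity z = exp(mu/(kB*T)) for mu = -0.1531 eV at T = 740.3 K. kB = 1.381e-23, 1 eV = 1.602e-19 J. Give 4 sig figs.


Step 1: Convert mu to Joules: -0.1531*1.602e-19 = -2.453e-20 J
Step 2: kB*T = 1.381e-23*740.3 = 1.022e-20 J
Step 3: mu/(kB*T) = -2.399
Step 4: z = exp(-2.399) = 0.09081

0.09081


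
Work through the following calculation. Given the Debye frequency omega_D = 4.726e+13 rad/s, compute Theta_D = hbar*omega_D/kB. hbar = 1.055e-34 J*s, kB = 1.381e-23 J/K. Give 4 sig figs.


Step 1: hbar*omega_D = 1.055e-34 * 4.726e+13 = 4.986e-21 J
Step 2: Theta_D = 4.986e-21 / 1.381e-23
Step 3: Theta_D = 361 K

361


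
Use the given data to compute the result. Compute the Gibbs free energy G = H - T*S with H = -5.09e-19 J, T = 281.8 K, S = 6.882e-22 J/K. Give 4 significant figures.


Step 1: T*S = 281.8 * 6.882e-22 = 1.939e-19 J
Step 2: G = H - T*S = -5.09e-19 - 1.939e-19
Step 3: G = -7.029e-19 J

-7.029e-19


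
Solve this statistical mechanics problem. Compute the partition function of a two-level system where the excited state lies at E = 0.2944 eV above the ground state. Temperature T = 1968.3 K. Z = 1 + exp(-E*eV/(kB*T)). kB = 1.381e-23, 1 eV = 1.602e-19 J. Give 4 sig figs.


Step 1: Compute beta*E = E*eV/(kB*T) = 0.2944*1.602e-19/(1.381e-23*1968.3) = 1.735
Step 2: exp(-beta*E) = exp(-1.735) = 0.1764
Step 3: Z = 1 + 0.1764 = 1.176

1.176


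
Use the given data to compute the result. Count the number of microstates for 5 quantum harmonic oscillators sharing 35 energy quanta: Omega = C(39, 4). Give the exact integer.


Step 1: Use binomial coefficient C(39, 4)
Step 2: Numerator = 39! / 35!
Step 3: Denominator = 4!
Step 4: Omega = 82251

82251


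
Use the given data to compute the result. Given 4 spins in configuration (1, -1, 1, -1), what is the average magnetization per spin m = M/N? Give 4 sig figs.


Step 1: Count up spins (+1): 2, down spins (-1): 2
Step 2: Total magnetization M = 2 - 2 = 0
Step 3: m = M/N = 0/4 = 0

0


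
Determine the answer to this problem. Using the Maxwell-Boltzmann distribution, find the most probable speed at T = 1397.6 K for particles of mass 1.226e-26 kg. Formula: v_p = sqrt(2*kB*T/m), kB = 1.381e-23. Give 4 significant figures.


Step 1: Numerator = 2*kB*T = 2*1.381e-23*1397.6 = 3.86e-20
Step 2: Ratio = 3.86e-20 / 1.226e-26 = 3.149e+06
Step 3: v_p = sqrt(3.149e+06) = 1774 m/s

1774


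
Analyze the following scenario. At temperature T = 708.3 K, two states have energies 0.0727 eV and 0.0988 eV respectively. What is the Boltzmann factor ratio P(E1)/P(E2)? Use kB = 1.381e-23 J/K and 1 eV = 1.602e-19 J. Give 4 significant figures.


Step 1: Compute energy difference dE = E1 - E2 = 0.0727 - 0.0988 = -0.0261 eV
Step 2: Convert to Joules: dE_J = -0.0261 * 1.602e-19 = -4.181e-21 J
Step 3: Compute exponent = -dE_J / (kB * T) = -(-4.181e-21) / (1.381e-23 * 708.3) = 0.4275
Step 4: P(E1)/P(E2) = exp(0.4275) = 1.533

1.533


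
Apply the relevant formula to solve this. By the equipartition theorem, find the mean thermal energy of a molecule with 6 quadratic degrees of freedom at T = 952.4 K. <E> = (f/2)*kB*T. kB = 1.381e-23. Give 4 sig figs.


Step 1: f/2 = 6/2 = 3
Step 2: kB*T = 1.381e-23 * 952.4 = 1.315e-20
Step 3: <E> = 3 * 1.315e-20 = 3.946e-20 J

3.946e-20


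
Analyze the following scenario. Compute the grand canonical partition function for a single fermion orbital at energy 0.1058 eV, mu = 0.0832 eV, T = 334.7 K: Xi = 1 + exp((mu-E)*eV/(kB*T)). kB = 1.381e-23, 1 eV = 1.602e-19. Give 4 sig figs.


Step 1: (mu - E) = 0.0832 - 0.1058 = -0.0226 eV
Step 2: x = (mu-E)*eV/(kB*T) = -0.0226*1.602e-19/(1.381e-23*334.7) = -0.7833
Step 3: exp(x) = 0.4569
Step 4: Xi = 1 + 0.4569 = 1.457

1.457


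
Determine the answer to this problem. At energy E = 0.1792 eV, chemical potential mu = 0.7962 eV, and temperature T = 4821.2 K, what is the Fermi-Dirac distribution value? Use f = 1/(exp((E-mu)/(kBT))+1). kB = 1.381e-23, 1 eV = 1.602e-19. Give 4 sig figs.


Step 1: (E - mu) = 0.1792 - 0.7962 = -0.617 eV
Step 2: Convert: (E-mu)*eV = -9.884e-20 J
Step 3: x = (E-mu)*eV/(kB*T) = -1.485
Step 4: f = 1/(exp(-1.485)+1) = 0.8153

0.8153


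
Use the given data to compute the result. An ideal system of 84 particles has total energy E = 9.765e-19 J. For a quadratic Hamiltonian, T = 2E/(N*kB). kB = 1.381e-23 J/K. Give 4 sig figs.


Step 1: Numerator = 2*E = 2*9.765e-19 = 1.953e-18 J
Step 2: Denominator = N*kB = 84*1.381e-23 = 1.16e-21
Step 3: T = 1.953e-18 / 1.16e-21 = 1684 K

1684


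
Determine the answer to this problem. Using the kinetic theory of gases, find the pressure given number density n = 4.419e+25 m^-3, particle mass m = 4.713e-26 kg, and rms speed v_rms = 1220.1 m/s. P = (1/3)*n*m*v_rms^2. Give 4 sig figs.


Step 1: v_rms^2 = 1220.1^2 = 1.489e+06
Step 2: n*m = 4.419e+25*4.713e-26 = 2.083
Step 3: P = (1/3)*2.083*1.489e+06 = 1.033e+06 Pa

1.033e+06


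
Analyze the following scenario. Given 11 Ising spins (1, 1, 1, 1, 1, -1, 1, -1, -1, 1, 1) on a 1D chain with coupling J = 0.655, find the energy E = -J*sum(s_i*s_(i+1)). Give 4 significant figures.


Step 1: Nearest-neighbor products: 1, 1, 1, 1, -1, -1, -1, 1, -1, 1
Step 2: Sum of products = 2
Step 3: E = -0.655 * 2 = -1.31

-1.31


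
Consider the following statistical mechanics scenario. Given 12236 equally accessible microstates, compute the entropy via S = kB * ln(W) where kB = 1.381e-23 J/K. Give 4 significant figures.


Step 1: ln(W) = ln(12236) = 9.412
Step 2: S = kB * ln(W) = 1.381e-23 * 9.412
Step 3: S = 1.3e-22 J/K

1.3e-22


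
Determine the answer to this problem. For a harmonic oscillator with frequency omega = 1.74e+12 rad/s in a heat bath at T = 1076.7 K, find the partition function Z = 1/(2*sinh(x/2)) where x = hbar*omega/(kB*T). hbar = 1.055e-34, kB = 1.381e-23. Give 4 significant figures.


Step 1: Compute x = hbar*omega/(kB*T) = 1.055e-34*1.74e+12/(1.381e-23*1076.7) = 0.01235
Step 2: x/2 = 0.006173
Step 3: sinh(x/2) = 0.006173
Step 4: Z = 1/(2*0.006173) = 81

81


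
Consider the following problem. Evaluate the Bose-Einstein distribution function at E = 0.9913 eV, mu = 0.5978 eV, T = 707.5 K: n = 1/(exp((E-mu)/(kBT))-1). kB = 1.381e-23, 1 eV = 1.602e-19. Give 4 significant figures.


Step 1: (E - mu) = 0.3935 eV
Step 2: x = (E-mu)*eV/(kB*T) = 0.3935*1.602e-19/(1.381e-23*707.5) = 6.452
Step 3: exp(x) = 633.9
Step 4: n = 1/(exp(x)-1) = 0.00158

0.00158


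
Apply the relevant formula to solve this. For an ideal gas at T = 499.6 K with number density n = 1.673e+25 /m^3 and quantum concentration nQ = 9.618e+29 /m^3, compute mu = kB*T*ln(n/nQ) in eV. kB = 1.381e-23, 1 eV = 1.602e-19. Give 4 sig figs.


Step 1: n/nQ = 1.673e+25/9.618e+29 = 1.739e-05
Step 2: ln(n/nQ) = -10.96
Step 3: mu = kB*T*ln(n/nQ) = 6.899e-21*-10.96 = -7.561e-20 J
Step 4: Convert to eV: -7.561e-20/1.602e-19 = -0.472 eV

-0.472


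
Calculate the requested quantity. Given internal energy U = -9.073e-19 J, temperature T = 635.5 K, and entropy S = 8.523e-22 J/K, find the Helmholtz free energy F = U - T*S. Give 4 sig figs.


Step 1: T*S = 635.5 * 8.523e-22 = 5.416e-19 J
Step 2: F = U - T*S = -9.073e-19 - 5.416e-19
Step 3: F = -1.449e-18 J

-1.449e-18


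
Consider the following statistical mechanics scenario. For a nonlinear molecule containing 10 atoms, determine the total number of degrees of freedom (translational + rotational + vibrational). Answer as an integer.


Step 1: Translational DOF = 3
Step 2: Rotational DOF (nonlinear) = 3
Step 3: Vibrational DOF = 3*10 - 6 = 24
Step 4: Total = 3 + 3 + 24 = 30

30


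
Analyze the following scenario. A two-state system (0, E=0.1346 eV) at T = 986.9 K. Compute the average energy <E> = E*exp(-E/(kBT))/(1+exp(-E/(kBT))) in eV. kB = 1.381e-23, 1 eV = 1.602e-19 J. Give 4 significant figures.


Step 1: beta*E = 0.1346*1.602e-19/(1.381e-23*986.9) = 1.582
Step 2: exp(-beta*E) = 0.2055
Step 3: <E> = 0.1346*0.2055/(1+0.2055) = 0.02295 eV

0.02295


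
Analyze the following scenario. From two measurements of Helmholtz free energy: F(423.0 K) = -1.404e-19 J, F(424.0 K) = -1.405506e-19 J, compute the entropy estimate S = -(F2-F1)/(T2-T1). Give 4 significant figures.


Step 1: dF = F2 - F1 = -1.405506e-19 - (-1.404e-19) = -1.506e-22 J
Step 2: dT = T2 - T1 = 424.0 - 423.0 = 1 K
Step 3: S = -dF/dT = -(-1.506e-22)/1 = 1.506e-22 J/K

1.506e-22


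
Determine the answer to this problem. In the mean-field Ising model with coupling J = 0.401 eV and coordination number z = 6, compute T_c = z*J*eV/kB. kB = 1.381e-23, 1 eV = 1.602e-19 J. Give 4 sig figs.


Step 1: z*J = 6*0.401 = 2.406 eV
Step 2: Convert to Joules: 2.406*1.602e-19 = 3.854e-19 J
Step 3: T_c = 3.854e-19 / 1.381e-23 = 2.791e+04 K

2.791e+04


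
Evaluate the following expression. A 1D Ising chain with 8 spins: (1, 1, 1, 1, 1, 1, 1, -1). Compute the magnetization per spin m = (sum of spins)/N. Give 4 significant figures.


Step 1: Count up spins (+1): 7, down spins (-1): 1
Step 2: Total magnetization M = 7 - 1 = 6
Step 3: m = M/N = 6/8 = 0.75

0.75


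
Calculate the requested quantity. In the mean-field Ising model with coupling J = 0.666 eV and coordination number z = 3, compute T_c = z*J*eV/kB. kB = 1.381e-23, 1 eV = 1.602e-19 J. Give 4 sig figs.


Step 1: z*J = 3*0.666 = 1.998 eV
Step 2: Convert to Joules: 1.998*1.602e-19 = 3.201e-19 J
Step 3: T_c = 3.201e-19 / 1.381e-23 = 2.318e+04 K

2.318e+04


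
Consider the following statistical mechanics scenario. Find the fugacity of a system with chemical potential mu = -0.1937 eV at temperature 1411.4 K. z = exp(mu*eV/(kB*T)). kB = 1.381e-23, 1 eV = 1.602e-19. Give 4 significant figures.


Step 1: Convert mu to Joules: -0.1937*1.602e-19 = -3.103e-20 J
Step 2: kB*T = 1.381e-23*1411.4 = 1.949e-20 J
Step 3: mu/(kB*T) = -1.592
Step 4: z = exp(-1.592) = 0.2035

0.2035


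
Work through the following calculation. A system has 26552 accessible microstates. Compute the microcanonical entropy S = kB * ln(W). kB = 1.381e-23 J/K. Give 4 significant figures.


Step 1: ln(W) = ln(26552) = 10.19
Step 2: S = kB * ln(W) = 1.381e-23 * 10.19
Step 3: S = 1.407e-22 J/K

1.407e-22


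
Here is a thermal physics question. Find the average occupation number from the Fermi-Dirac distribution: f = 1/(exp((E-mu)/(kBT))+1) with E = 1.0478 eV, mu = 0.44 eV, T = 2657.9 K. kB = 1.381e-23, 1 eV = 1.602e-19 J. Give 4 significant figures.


Step 1: (E - mu) = 1.0478 - 0.44 = 0.6078 eV
Step 2: Convert: (E-mu)*eV = 9.737e-20 J
Step 3: x = (E-mu)*eV/(kB*T) = 2.653
Step 4: f = 1/(exp(2.653)+1) = 0.06582

0.06582


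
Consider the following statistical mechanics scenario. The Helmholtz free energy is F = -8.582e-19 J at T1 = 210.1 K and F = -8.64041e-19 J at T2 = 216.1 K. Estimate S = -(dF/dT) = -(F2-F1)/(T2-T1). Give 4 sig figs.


Step 1: dF = F2 - F1 = -8.64041e-19 - (-8.582e-19) = -5.841e-21 J
Step 2: dT = T2 - T1 = 216.1 - 210.1 = 6 K
Step 3: S = -dF/dT = -(-5.841e-21)/6 = 9.735e-22 J/K

9.735e-22


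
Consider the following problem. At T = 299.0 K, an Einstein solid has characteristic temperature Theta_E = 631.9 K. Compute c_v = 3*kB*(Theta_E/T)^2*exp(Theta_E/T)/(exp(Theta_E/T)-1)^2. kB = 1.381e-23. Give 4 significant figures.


Step 1: x = Theta_E/T = 631.9/299.0 = 2.113
Step 2: x^2 = 4.466
Step 3: exp(x) = 8.276
Step 4: c_v = 3*1.381e-23*4.466*8.276/(8.276-1)^2 = 2.893e-23

2.893e-23


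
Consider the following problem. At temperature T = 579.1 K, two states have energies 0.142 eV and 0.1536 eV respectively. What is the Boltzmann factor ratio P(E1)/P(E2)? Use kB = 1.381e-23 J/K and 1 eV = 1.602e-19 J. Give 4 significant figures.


Step 1: Compute energy difference dE = E1 - E2 = 0.142 - 0.1536 = -0.0116 eV
Step 2: Convert to Joules: dE_J = -0.0116 * 1.602e-19 = -1.858e-21 J
Step 3: Compute exponent = -dE_J / (kB * T) = -(-1.858e-21) / (1.381e-23 * 579.1) = 0.2324
Step 4: P(E1)/P(E2) = exp(0.2324) = 1.262

1.262


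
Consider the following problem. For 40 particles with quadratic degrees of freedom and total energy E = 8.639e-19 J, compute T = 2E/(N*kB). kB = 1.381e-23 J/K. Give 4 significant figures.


Step 1: Numerator = 2*E = 2*8.639e-19 = 1.728e-18 J
Step 2: Denominator = N*kB = 40*1.381e-23 = 5.524e-22
Step 3: T = 1.728e-18 / 5.524e-22 = 3128 K

3128


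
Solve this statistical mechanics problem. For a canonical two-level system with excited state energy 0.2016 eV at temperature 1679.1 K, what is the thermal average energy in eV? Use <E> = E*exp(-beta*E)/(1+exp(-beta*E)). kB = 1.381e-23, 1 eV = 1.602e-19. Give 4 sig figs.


Step 1: beta*E = 0.2016*1.602e-19/(1.381e-23*1679.1) = 1.393
Step 2: exp(-beta*E) = 0.2484
Step 3: <E> = 0.2016*0.2484/(1+0.2484) = 0.04011 eV

0.04011
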